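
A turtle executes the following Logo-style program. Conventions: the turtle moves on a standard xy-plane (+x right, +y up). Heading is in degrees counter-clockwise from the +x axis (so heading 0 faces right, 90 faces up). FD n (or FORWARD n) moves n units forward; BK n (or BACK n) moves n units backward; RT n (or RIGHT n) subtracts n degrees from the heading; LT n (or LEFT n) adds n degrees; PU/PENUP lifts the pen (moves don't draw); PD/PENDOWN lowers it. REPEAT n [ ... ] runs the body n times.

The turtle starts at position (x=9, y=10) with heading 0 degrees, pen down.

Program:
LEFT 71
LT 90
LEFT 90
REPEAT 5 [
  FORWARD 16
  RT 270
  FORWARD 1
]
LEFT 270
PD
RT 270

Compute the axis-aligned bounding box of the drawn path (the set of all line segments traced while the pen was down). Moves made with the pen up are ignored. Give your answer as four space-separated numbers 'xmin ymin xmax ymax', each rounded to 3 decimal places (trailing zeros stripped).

Answer: 3.791 -10.663 25.399 10.946

Derivation:
Executing turtle program step by step:
Start: pos=(9,10), heading=0, pen down
LT 71: heading 0 -> 71
LT 90: heading 71 -> 161
LT 90: heading 161 -> 251
REPEAT 5 [
  -- iteration 1/5 --
  FD 16: (9,10) -> (3.791,-5.128) [heading=251, draw]
  RT 270: heading 251 -> 341
  FD 1: (3.791,-5.128) -> (4.736,-5.454) [heading=341, draw]
  -- iteration 2/5 --
  FD 16: (4.736,-5.454) -> (19.865,-10.663) [heading=341, draw]
  RT 270: heading 341 -> 71
  FD 1: (19.865,-10.663) -> (20.19,-9.717) [heading=71, draw]
  -- iteration 3/5 --
  FD 16: (20.19,-9.717) -> (25.399,5.411) [heading=71, draw]
  RT 270: heading 71 -> 161
  FD 1: (25.399,5.411) -> (24.454,5.736) [heading=161, draw]
  -- iteration 4/5 --
  FD 16: (24.454,5.736) -> (9.326,10.946) [heading=161, draw]
  RT 270: heading 161 -> 251
  FD 1: (9.326,10.946) -> (9,10) [heading=251, draw]
  -- iteration 5/5 --
  FD 16: (9,10) -> (3.791,-5.128) [heading=251, draw]
  RT 270: heading 251 -> 341
  FD 1: (3.791,-5.128) -> (4.736,-5.454) [heading=341, draw]
]
LT 270: heading 341 -> 251
PD: pen down
RT 270: heading 251 -> 341
Final: pos=(4.736,-5.454), heading=341, 10 segment(s) drawn

Segment endpoints: x in {3.791, 3.791, 4.736, 4.736, 9, 9, 9.326, 19.865, 20.19, 24.454, 25.399}, y in {-10.663, -9.717, -5.454, -5.454, -5.128, -5.128, 5.411, 5.736, 10, 10, 10.946}
xmin=3.791, ymin=-10.663, xmax=25.399, ymax=10.946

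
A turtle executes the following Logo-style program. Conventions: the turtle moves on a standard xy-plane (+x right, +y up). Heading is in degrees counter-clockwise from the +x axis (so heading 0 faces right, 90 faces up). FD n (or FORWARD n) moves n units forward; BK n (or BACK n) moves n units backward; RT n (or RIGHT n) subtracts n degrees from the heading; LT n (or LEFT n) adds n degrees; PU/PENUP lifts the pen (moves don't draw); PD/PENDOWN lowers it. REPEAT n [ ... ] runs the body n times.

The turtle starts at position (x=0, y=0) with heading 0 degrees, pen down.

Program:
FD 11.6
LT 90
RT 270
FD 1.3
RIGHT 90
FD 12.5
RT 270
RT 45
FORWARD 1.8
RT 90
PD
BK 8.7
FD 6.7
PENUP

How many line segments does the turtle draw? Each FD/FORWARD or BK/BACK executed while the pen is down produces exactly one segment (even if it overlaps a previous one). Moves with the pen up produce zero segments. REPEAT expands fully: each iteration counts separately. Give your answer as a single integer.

Executing turtle program step by step:
Start: pos=(0,0), heading=0, pen down
FD 11.6: (0,0) -> (11.6,0) [heading=0, draw]
LT 90: heading 0 -> 90
RT 270: heading 90 -> 180
FD 1.3: (11.6,0) -> (10.3,0) [heading=180, draw]
RT 90: heading 180 -> 90
FD 12.5: (10.3,0) -> (10.3,12.5) [heading=90, draw]
RT 270: heading 90 -> 180
RT 45: heading 180 -> 135
FD 1.8: (10.3,12.5) -> (9.027,13.773) [heading=135, draw]
RT 90: heading 135 -> 45
PD: pen down
BK 8.7: (9.027,13.773) -> (2.875,7.621) [heading=45, draw]
FD 6.7: (2.875,7.621) -> (7.613,12.359) [heading=45, draw]
PU: pen up
Final: pos=(7.613,12.359), heading=45, 6 segment(s) drawn
Segments drawn: 6

Answer: 6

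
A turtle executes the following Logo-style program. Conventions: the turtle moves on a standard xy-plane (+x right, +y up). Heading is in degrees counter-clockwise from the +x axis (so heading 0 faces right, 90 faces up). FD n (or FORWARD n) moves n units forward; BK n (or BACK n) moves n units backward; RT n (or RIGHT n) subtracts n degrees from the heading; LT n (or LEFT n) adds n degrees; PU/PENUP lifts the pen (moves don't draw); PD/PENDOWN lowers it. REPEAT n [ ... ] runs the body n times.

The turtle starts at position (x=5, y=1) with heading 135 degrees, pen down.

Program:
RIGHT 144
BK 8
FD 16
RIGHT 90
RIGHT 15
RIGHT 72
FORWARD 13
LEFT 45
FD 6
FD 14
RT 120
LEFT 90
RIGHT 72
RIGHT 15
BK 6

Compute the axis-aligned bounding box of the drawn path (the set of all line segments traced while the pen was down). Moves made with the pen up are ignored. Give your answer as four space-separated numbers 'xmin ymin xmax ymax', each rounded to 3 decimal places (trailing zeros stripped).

Answer: -15.57 -17.348 12.902 2.251

Derivation:
Executing turtle program step by step:
Start: pos=(5,1), heading=135, pen down
RT 144: heading 135 -> 351
BK 8: (5,1) -> (-2.902,2.251) [heading=351, draw]
FD 16: (-2.902,2.251) -> (12.902,-0.251) [heading=351, draw]
RT 90: heading 351 -> 261
RT 15: heading 261 -> 246
RT 72: heading 246 -> 174
FD 13: (12.902,-0.251) -> (-0.027,1.107) [heading=174, draw]
LT 45: heading 174 -> 219
FD 6: (-0.027,1.107) -> (-4.69,-2.669) [heading=219, draw]
FD 14: (-4.69,-2.669) -> (-15.57,-11.479) [heading=219, draw]
RT 120: heading 219 -> 99
LT 90: heading 99 -> 189
RT 72: heading 189 -> 117
RT 15: heading 117 -> 102
BK 6: (-15.57,-11.479) -> (-14.323,-17.348) [heading=102, draw]
Final: pos=(-14.323,-17.348), heading=102, 6 segment(s) drawn

Segment endpoints: x in {-15.57, -14.323, -4.69, -2.902, -0.027, 5, 12.902}, y in {-17.348, -11.479, -2.669, -0.251, 1, 1.107, 2.251}
xmin=-15.57, ymin=-17.348, xmax=12.902, ymax=2.251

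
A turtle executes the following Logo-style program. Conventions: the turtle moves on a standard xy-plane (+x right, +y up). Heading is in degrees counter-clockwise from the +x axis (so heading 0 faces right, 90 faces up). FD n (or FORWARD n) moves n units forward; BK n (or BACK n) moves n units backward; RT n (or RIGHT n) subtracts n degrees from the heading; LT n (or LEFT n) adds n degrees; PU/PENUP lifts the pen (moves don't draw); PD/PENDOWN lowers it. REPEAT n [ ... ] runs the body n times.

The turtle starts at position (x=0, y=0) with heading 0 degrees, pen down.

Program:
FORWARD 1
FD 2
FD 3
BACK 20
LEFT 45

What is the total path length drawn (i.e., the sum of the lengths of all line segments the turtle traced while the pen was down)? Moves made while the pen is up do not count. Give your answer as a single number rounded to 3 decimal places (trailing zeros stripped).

Answer: 26

Derivation:
Executing turtle program step by step:
Start: pos=(0,0), heading=0, pen down
FD 1: (0,0) -> (1,0) [heading=0, draw]
FD 2: (1,0) -> (3,0) [heading=0, draw]
FD 3: (3,0) -> (6,0) [heading=0, draw]
BK 20: (6,0) -> (-14,0) [heading=0, draw]
LT 45: heading 0 -> 45
Final: pos=(-14,0), heading=45, 4 segment(s) drawn

Segment lengths:
  seg 1: (0,0) -> (1,0), length = 1
  seg 2: (1,0) -> (3,0), length = 2
  seg 3: (3,0) -> (6,0), length = 3
  seg 4: (6,0) -> (-14,0), length = 20
Total = 26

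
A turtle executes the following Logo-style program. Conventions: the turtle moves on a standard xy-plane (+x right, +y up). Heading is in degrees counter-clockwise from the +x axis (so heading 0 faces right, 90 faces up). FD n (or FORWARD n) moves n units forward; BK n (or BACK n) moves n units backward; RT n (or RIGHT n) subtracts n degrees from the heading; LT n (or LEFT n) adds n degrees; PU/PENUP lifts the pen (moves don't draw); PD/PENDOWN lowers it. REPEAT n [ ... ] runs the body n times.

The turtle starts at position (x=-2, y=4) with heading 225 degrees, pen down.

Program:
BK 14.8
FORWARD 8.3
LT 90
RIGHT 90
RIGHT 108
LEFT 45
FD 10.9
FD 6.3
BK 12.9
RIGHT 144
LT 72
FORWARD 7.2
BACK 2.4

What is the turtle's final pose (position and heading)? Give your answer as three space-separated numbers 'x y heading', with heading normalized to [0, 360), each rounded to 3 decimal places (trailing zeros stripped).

Executing turtle program step by step:
Start: pos=(-2,4), heading=225, pen down
BK 14.8: (-2,4) -> (8.465,14.465) [heading=225, draw]
FD 8.3: (8.465,14.465) -> (2.596,8.596) [heading=225, draw]
LT 90: heading 225 -> 315
RT 90: heading 315 -> 225
RT 108: heading 225 -> 117
LT 45: heading 117 -> 162
FD 10.9: (2.596,8.596) -> (-7.77,11.964) [heading=162, draw]
FD 6.3: (-7.77,11.964) -> (-13.762,13.911) [heading=162, draw]
BK 12.9: (-13.762,13.911) -> (-1.493,9.925) [heading=162, draw]
RT 144: heading 162 -> 18
LT 72: heading 18 -> 90
FD 7.2: (-1.493,9.925) -> (-1.493,17.125) [heading=90, draw]
BK 2.4: (-1.493,17.125) -> (-1.493,14.725) [heading=90, draw]
Final: pos=(-1.493,14.725), heading=90, 7 segment(s) drawn

Answer: -1.493 14.725 90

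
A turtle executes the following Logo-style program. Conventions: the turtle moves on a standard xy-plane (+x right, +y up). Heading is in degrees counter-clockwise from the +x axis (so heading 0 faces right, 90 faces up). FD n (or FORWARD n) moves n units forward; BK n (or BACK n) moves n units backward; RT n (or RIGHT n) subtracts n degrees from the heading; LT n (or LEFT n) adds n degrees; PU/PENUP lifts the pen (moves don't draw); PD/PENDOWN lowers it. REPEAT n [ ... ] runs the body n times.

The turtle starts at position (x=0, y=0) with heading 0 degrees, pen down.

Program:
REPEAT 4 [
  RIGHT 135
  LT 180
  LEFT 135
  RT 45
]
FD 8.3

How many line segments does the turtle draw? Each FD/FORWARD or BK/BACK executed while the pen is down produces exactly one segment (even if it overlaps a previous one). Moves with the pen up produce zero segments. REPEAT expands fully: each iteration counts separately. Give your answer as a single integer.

Answer: 1

Derivation:
Executing turtle program step by step:
Start: pos=(0,0), heading=0, pen down
REPEAT 4 [
  -- iteration 1/4 --
  RT 135: heading 0 -> 225
  LT 180: heading 225 -> 45
  LT 135: heading 45 -> 180
  RT 45: heading 180 -> 135
  -- iteration 2/4 --
  RT 135: heading 135 -> 0
  LT 180: heading 0 -> 180
  LT 135: heading 180 -> 315
  RT 45: heading 315 -> 270
  -- iteration 3/4 --
  RT 135: heading 270 -> 135
  LT 180: heading 135 -> 315
  LT 135: heading 315 -> 90
  RT 45: heading 90 -> 45
  -- iteration 4/4 --
  RT 135: heading 45 -> 270
  LT 180: heading 270 -> 90
  LT 135: heading 90 -> 225
  RT 45: heading 225 -> 180
]
FD 8.3: (0,0) -> (-8.3,0) [heading=180, draw]
Final: pos=(-8.3,0), heading=180, 1 segment(s) drawn
Segments drawn: 1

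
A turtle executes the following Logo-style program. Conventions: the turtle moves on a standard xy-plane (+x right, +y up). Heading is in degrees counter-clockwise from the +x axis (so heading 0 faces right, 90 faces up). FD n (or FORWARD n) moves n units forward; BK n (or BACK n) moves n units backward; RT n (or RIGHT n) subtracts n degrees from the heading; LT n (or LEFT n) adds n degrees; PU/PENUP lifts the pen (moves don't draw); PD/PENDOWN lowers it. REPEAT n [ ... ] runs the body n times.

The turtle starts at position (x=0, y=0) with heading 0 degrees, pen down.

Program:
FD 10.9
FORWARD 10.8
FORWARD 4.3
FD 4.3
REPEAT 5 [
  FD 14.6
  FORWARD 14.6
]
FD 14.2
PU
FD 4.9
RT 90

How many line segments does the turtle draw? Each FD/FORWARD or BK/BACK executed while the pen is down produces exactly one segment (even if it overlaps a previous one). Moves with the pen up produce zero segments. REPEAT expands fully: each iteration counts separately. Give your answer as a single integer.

Executing turtle program step by step:
Start: pos=(0,0), heading=0, pen down
FD 10.9: (0,0) -> (10.9,0) [heading=0, draw]
FD 10.8: (10.9,0) -> (21.7,0) [heading=0, draw]
FD 4.3: (21.7,0) -> (26,0) [heading=0, draw]
FD 4.3: (26,0) -> (30.3,0) [heading=0, draw]
REPEAT 5 [
  -- iteration 1/5 --
  FD 14.6: (30.3,0) -> (44.9,0) [heading=0, draw]
  FD 14.6: (44.9,0) -> (59.5,0) [heading=0, draw]
  -- iteration 2/5 --
  FD 14.6: (59.5,0) -> (74.1,0) [heading=0, draw]
  FD 14.6: (74.1,0) -> (88.7,0) [heading=0, draw]
  -- iteration 3/5 --
  FD 14.6: (88.7,0) -> (103.3,0) [heading=0, draw]
  FD 14.6: (103.3,0) -> (117.9,0) [heading=0, draw]
  -- iteration 4/5 --
  FD 14.6: (117.9,0) -> (132.5,0) [heading=0, draw]
  FD 14.6: (132.5,0) -> (147.1,0) [heading=0, draw]
  -- iteration 5/5 --
  FD 14.6: (147.1,0) -> (161.7,0) [heading=0, draw]
  FD 14.6: (161.7,0) -> (176.3,0) [heading=0, draw]
]
FD 14.2: (176.3,0) -> (190.5,0) [heading=0, draw]
PU: pen up
FD 4.9: (190.5,0) -> (195.4,0) [heading=0, move]
RT 90: heading 0 -> 270
Final: pos=(195.4,0), heading=270, 15 segment(s) drawn
Segments drawn: 15

Answer: 15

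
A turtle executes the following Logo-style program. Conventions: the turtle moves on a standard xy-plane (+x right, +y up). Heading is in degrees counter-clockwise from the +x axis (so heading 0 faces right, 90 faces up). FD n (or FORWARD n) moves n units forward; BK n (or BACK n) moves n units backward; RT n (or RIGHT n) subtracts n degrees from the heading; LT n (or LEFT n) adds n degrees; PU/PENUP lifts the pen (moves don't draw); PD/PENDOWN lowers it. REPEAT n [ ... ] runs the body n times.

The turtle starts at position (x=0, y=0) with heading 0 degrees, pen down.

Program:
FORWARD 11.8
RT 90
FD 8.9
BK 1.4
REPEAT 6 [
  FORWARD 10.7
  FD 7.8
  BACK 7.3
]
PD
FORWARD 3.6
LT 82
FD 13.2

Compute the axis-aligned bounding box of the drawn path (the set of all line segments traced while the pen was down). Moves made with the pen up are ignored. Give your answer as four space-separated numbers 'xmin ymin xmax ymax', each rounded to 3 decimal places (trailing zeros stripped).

Answer: 0 -82 24.872 0

Derivation:
Executing turtle program step by step:
Start: pos=(0,0), heading=0, pen down
FD 11.8: (0,0) -> (11.8,0) [heading=0, draw]
RT 90: heading 0 -> 270
FD 8.9: (11.8,0) -> (11.8,-8.9) [heading=270, draw]
BK 1.4: (11.8,-8.9) -> (11.8,-7.5) [heading=270, draw]
REPEAT 6 [
  -- iteration 1/6 --
  FD 10.7: (11.8,-7.5) -> (11.8,-18.2) [heading=270, draw]
  FD 7.8: (11.8,-18.2) -> (11.8,-26) [heading=270, draw]
  BK 7.3: (11.8,-26) -> (11.8,-18.7) [heading=270, draw]
  -- iteration 2/6 --
  FD 10.7: (11.8,-18.7) -> (11.8,-29.4) [heading=270, draw]
  FD 7.8: (11.8,-29.4) -> (11.8,-37.2) [heading=270, draw]
  BK 7.3: (11.8,-37.2) -> (11.8,-29.9) [heading=270, draw]
  -- iteration 3/6 --
  FD 10.7: (11.8,-29.9) -> (11.8,-40.6) [heading=270, draw]
  FD 7.8: (11.8,-40.6) -> (11.8,-48.4) [heading=270, draw]
  BK 7.3: (11.8,-48.4) -> (11.8,-41.1) [heading=270, draw]
  -- iteration 4/6 --
  FD 10.7: (11.8,-41.1) -> (11.8,-51.8) [heading=270, draw]
  FD 7.8: (11.8,-51.8) -> (11.8,-59.6) [heading=270, draw]
  BK 7.3: (11.8,-59.6) -> (11.8,-52.3) [heading=270, draw]
  -- iteration 5/6 --
  FD 10.7: (11.8,-52.3) -> (11.8,-63) [heading=270, draw]
  FD 7.8: (11.8,-63) -> (11.8,-70.8) [heading=270, draw]
  BK 7.3: (11.8,-70.8) -> (11.8,-63.5) [heading=270, draw]
  -- iteration 6/6 --
  FD 10.7: (11.8,-63.5) -> (11.8,-74.2) [heading=270, draw]
  FD 7.8: (11.8,-74.2) -> (11.8,-82) [heading=270, draw]
  BK 7.3: (11.8,-82) -> (11.8,-74.7) [heading=270, draw]
]
PD: pen down
FD 3.6: (11.8,-74.7) -> (11.8,-78.3) [heading=270, draw]
LT 82: heading 270 -> 352
FD 13.2: (11.8,-78.3) -> (24.872,-80.137) [heading=352, draw]
Final: pos=(24.872,-80.137), heading=352, 23 segment(s) drawn

Segment endpoints: x in {0, 11.8, 24.872}, y in {-82, -80.137, -78.3, -74.7, -74.2, -70.8, -63.5, -63, -59.6, -52.3, -51.8, -48.4, -41.1, -40.6, -37.2, -29.9, -29.4, -26, -18.7, -18.2, -8.9, -7.5, 0}
xmin=0, ymin=-82, xmax=24.872, ymax=0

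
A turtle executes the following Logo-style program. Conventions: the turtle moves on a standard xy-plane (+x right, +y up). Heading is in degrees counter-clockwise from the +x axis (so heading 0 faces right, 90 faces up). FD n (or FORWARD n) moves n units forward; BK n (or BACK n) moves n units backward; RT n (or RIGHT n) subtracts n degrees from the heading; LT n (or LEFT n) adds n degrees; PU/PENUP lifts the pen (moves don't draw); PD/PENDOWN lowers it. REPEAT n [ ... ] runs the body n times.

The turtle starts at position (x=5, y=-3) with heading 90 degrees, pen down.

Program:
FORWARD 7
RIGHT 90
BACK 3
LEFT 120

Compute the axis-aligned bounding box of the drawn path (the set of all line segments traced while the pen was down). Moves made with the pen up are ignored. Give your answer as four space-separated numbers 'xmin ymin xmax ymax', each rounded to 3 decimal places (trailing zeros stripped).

Executing turtle program step by step:
Start: pos=(5,-3), heading=90, pen down
FD 7: (5,-3) -> (5,4) [heading=90, draw]
RT 90: heading 90 -> 0
BK 3: (5,4) -> (2,4) [heading=0, draw]
LT 120: heading 0 -> 120
Final: pos=(2,4), heading=120, 2 segment(s) drawn

Segment endpoints: x in {2, 5}, y in {-3, 4}
xmin=2, ymin=-3, xmax=5, ymax=4

Answer: 2 -3 5 4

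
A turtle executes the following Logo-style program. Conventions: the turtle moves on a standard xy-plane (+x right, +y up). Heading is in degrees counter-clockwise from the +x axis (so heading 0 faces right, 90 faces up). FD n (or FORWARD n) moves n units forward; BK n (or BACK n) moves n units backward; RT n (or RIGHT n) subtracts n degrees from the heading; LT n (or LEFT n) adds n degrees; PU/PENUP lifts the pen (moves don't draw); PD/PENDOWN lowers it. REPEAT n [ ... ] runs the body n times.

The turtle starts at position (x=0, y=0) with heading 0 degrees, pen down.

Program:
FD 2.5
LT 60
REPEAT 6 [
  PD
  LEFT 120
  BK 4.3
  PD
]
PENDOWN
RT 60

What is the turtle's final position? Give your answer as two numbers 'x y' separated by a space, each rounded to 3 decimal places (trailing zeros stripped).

Executing turtle program step by step:
Start: pos=(0,0), heading=0, pen down
FD 2.5: (0,0) -> (2.5,0) [heading=0, draw]
LT 60: heading 0 -> 60
REPEAT 6 [
  -- iteration 1/6 --
  PD: pen down
  LT 120: heading 60 -> 180
  BK 4.3: (2.5,0) -> (6.8,0) [heading=180, draw]
  PD: pen down
  -- iteration 2/6 --
  PD: pen down
  LT 120: heading 180 -> 300
  BK 4.3: (6.8,0) -> (4.65,3.724) [heading=300, draw]
  PD: pen down
  -- iteration 3/6 --
  PD: pen down
  LT 120: heading 300 -> 60
  BK 4.3: (4.65,3.724) -> (2.5,0) [heading=60, draw]
  PD: pen down
  -- iteration 4/6 --
  PD: pen down
  LT 120: heading 60 -> 180
  BK 4.3: (2.5,0) -> (6.8,0) [heading=180, draw]
  PD: pen down
  -- iteration 5/6 --
  PD: pen down
  LT 120: heading 180 -> 300
  BK 4.3: (6.8,0) -> (4.65,3.724) [heading=300, draw]
  PD: pen down
  -- iteration 6/6 --
  PD: pen down
  LT 120: heading 300 -> 60
  BK 4.3: (4.65,3.724) -> (2.5,0) [heading=60, draw]
  PD: pen down
]
PD: pen down
RT 60: heading 60 -> 0
Final: pos=(2.5,0), heading=0, 7 segment(s) drawn

Answer: 2.5 0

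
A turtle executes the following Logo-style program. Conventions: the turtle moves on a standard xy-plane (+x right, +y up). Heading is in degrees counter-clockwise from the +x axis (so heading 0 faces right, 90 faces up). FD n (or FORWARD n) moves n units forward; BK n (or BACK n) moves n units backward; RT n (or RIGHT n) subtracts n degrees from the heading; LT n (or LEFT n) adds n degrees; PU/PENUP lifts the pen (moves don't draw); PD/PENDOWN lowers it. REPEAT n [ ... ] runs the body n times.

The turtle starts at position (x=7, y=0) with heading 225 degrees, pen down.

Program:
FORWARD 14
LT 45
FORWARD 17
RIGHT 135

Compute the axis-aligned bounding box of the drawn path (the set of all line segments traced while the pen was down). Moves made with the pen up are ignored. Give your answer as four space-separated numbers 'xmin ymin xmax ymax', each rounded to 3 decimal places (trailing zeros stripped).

Answer: -2.899 -26.899 7 0

Derivation:
Executing turtle program step by step:
Start: pos=(7,0), heading=225, pen down
FD 14: (7,0) -> (-2.899,-9.899) [heading=225, draw]
LT 45: heading 225 -> 270
FD 17: (-2.899,-9.899) -> (-2.899,-26.899) [heading=270, draw]
RT 135: heading 270 -> 135
Final: pos=(-2.899,-26.899), heading=135, 2 segment(s) drawn

Segment endpoints: x in {-2.899, -2.899, 7}, y in {-26.899, -9.899, 0}
xmin=-2.899, ymin=-26.899, xmax=7, ymax=0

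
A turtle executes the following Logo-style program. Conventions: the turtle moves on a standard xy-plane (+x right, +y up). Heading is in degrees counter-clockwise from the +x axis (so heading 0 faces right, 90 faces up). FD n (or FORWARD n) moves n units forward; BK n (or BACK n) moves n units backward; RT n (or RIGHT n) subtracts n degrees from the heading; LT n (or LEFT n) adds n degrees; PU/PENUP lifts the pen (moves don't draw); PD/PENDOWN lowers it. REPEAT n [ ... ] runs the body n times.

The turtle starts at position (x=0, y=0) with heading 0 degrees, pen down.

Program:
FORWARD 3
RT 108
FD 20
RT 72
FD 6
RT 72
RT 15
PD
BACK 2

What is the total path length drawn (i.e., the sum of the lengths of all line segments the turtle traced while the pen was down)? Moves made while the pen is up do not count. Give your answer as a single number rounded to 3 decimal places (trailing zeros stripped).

Answer: 31

Derivation:
Executing turtle program step by step:
Start: pos=(0,0), heading=0, pen down
FD 3: (0,0) -> (3,0) [heading=0, draw]
RT 108: heading 0 -> 252
FD 20: (3,0) -> (-3.18,-19.021) [heading=252, draw]
RT 72: heading 252 -> 180
FD 6: (-3.18,-19.021) -> (-9.18,-19.021) [heading=180, draw]
RT 72: heading 180 -> 108
RT 15: heading 108 -> 93
PD: pen down
BK 2: (-9.18,-19.021) -> (-9.076,-21.018) [heading=93, draw]
Final: pos=(-9.076,-21.018), heading=93, 4 segment(s) drawn

Segment lengths:
  seg 1: (0,0) -> (3,0), length = 3
  seg 2: (3,0) -> (-3.18,-19.021), length = 20
  seg 3: (-3.18,-19.021) -> (-9.18,-19.021), length = 6
  seg 4: (-9.18,-19.021) -> (-9.076,-21.018), length = 2
Total = 31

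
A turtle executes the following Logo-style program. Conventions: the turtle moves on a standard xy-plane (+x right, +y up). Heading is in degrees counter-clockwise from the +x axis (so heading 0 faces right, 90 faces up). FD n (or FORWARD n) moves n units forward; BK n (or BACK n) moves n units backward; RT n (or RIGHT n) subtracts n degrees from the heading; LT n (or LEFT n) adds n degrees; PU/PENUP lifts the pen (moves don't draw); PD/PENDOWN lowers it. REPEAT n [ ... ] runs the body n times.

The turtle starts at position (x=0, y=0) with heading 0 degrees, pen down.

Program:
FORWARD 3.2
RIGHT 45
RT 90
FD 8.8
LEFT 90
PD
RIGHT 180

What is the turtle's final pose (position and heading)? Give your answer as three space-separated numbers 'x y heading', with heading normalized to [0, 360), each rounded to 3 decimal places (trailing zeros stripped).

Answer: -3.023 -6.223 135

Derivation:
Executing turtle program step by step:
Start: pos=(0,0), heading=0, pen down
FD 3.2: (0,0) -> (3.2,0) [heading=0, draw]
RT 45: heading 0 -> 315
RT 90: heading 315 -> 225
FD 8.8: (3.2,0) -> (-3.023,-6.223) [heading=225, draw]
LT 90: heading 225 -> 315
PD: pen down
RT 180: heading 315 -> 135
Final: pos=(-3.023,-6.223), heading=135, 2 segment(s) drawn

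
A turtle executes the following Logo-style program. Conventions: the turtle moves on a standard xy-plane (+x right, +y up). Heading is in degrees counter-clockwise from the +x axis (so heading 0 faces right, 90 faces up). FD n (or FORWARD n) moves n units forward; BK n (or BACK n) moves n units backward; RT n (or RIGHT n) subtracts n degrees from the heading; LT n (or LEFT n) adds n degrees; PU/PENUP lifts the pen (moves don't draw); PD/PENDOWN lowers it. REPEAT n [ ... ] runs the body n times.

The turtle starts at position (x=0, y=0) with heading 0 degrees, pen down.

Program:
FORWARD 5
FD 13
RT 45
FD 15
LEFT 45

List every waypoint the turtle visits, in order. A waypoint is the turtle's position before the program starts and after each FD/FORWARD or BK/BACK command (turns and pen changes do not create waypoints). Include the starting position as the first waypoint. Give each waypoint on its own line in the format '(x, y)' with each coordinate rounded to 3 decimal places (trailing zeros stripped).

Answer: (0, 0)
(5, 0)
(18, 0)
(28.607, -10.607)

Derivation:
Executing turtle program step by step:
Start: pos=(0,0), heading=0, pen down
FD 5: (0,0) -> (5,0) [heading=0, draw]
FD 13: (5,0) -> (18,0) [heading=0, draw]
RT 45: heading 0 -> 315
FD 15: (18,0) -> (28.607,-10.607) [heading=315, draw]
LT 45: heading 315 -> 0
Final: pos=(28.607,-10.607), heading=0, 3 segment(s) drawn
Waypoints (4 total):
(0, 0)
(5, 0)
(18, 0)
(28.607, -10.607)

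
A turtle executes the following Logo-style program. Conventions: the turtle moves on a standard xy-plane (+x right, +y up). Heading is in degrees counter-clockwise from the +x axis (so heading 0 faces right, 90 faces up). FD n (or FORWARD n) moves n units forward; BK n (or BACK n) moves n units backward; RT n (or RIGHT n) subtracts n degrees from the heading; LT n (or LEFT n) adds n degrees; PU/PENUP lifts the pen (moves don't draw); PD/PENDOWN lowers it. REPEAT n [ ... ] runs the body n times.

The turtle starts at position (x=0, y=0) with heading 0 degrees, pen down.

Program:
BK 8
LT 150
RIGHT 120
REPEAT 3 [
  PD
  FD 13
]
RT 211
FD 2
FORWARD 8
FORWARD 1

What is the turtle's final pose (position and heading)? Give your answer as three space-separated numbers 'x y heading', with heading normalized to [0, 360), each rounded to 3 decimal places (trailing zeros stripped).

Answer: 14.777 19.692 179

Derivation:
Executing turtle program step by step:
Start: pos=(0,0), heading=0, pen down
BK 8: (0,0) -> (-8,0) [heading=0, draw]
LT 150: heading 0 -> 150
RT 120: heading 150 -> 30
REPEAT 3 [
  -- iteration 1/3 --
  PD: pen down
  FD 13: (-8,0) -> (3.258,6.5) [heading=30, draw]
  -- iteration 2/3 --
  PD: pen down
  FD 13: (3.258,6.5) -> (14.517,13) [heading=30, draw]
  -- iteration 3/3 --
  PD: pen down
  FD 13: (14.517,13) -> (25.775,19.5) [heading=30, draw]
]
RT 211: heading 30 -> 179
FD 2: (25.775,19.5) -> (23.775,19.535) [heading=179, draw]
FD 8: (23.775,19.535) -> (15.777,19.675) [heading=179, draw]
FD 1: (15.777,19.675) -> (14.777,19.692) [heading=179, draw]
Final: pos=(14.777,19.692), heading=179, 7 segment(s) drawn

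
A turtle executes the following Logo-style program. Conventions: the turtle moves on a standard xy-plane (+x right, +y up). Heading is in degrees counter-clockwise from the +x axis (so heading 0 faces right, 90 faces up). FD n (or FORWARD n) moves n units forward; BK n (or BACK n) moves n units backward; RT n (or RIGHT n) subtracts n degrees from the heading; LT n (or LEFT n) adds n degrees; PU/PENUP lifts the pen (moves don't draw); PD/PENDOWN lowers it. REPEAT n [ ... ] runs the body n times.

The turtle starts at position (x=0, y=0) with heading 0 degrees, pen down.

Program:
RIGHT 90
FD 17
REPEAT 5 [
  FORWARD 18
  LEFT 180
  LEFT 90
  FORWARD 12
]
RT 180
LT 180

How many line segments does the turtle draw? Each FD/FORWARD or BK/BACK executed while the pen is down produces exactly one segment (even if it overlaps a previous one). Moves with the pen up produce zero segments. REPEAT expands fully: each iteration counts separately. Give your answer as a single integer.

Answer: 11

Derivation:
Executing turtle program step by step:
Start: pos=(0,0), heading=0, pen down
RT 90: heading 0 -> 270
FD 17: (0,0) -> (0,-17) [heading=270, draw]
REPEAT 5 [
  -- iteration 1/5 --
  FD 18: (0,-17) -> (0,-35) [heading=270, draw]
  LT 180: heading 270 -> 90
  LT 90: heading 90 -> 180
  FD 12: (0,-35) -> (-12,-35) [heading=180, draw]
  -- iteration 2/5 --
  FD 18: (-12,-35) -> (-30,-35) [heading=180, draw]
  LT 180: heading 180 -> 0
  LT 90: heading 0 -> 90
  FD 12: (-30,-35) -> (-30,-23) [heading=90, draw]
  -- iteration 3/5 --
  FD 18: (-30,-23) -> (-30,-5) [heading=90, draw]
  LT 180: heading 90 -> 270
  LT 90: heading 270 -> 0
  FD 12: (-30,-5) -> (-18,-5) [heading=0, draw]
  -- iteration 4/5 --
  FD 18: (-18,-5) -> (0,-5) [heading=0, draw]
  LT 180: heading 0 -> 180
  LT 90: heading 180 -> 270
  FD 12: (0,-5) -> (0,-17) [heading=270, draw]
  -- iteration 5/5 --
  FD 18: (0,-17) -> (0,-35) [heading=270, draw]
  LT 180: heading 270 -> 90
  LT 90: heading 90 -> 180
  FD 12: (0,-35) -> (-12,-35) [heading=180, draw]
]
RT 180: heading 180 -> 0
LT 180: heading 0 -> 180
Final: pos=(-12,-35), heading=180, 11 segment(s) drawn
Segments drawn: 11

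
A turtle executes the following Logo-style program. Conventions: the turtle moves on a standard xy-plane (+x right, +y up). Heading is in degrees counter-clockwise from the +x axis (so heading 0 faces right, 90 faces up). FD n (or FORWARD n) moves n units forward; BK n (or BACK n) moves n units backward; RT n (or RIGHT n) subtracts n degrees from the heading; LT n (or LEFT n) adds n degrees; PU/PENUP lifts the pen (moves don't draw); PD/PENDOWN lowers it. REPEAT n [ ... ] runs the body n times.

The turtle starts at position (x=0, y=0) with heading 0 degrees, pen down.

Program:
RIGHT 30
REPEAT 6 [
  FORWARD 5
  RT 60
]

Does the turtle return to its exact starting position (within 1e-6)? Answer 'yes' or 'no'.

Executing turtle program step by step:
Start: pos=(0,0), heading=0, pen down
RT 30: heading 0 -> 330
REPEAT 6 [
  -- iteration 1/6 --
  FD 5: (0,0) -> (4.33,-2.5) [heading=330, draw]
  RT 60: heading 330 -> 270
  -- iteration 2/6 --
  FD 5: (4.33,-2.5) -> (4.33,-7.5) [heading=270, draw]
  RT 60: heading 270 -> 210
  -- iteration 3/6 --
  FD 5: (4.33,-7.5) -> (0,-10) [heading=210, draw]
  RT 60: heading 210 -> 150
  -- iteration 4/6 --
  FD 5: (0,-10) -> (-4.33,-7.5) [heading=150, draw]
  RT 60: heading 150 -> 90
  -- iteration 5/6 --
  FD 5: (-4.33,-7.5) -> (-4.33,-2.5) [heading=90, draw]
  RT 60: heading 90 -> 30
  -- iteration 6/6 --
  FD 5: (-4.33,-2.5) -> (0,0) [heading=30, draw]
  RT 60: heading 30 -> 330
]
Final: pos=(0,0), heading=330, 6 segment(s) drawn

Start position: (0, 0)
Final position: (0, 0)
Distance = 0; < 1e-6 -> CLOSED

Answer: yes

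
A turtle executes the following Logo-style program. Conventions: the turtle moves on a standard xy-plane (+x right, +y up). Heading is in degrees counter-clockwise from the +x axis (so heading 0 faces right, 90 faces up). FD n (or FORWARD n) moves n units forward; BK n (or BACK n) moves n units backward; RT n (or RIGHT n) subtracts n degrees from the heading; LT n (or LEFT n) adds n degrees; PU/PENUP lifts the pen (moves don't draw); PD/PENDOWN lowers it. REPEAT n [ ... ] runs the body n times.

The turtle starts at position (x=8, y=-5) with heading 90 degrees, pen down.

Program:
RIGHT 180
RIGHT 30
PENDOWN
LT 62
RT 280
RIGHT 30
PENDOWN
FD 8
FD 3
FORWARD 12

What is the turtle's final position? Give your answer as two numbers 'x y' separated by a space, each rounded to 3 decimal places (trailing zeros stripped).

Answer: 30.776 -8.201

Derivation:
Executing turtle program step by step:
Start: pos=(8,-5), heading=90, pen down
RT 180: heading 90 -> 270
RT 30: heading 270 -> 240
PD: pen down
LT 62: heading 240 -> 302
RT 280: heading 302 -> 22
RT 30: heading 22 -> 352
PD: pen down
FD 8: (8,-5) -> (15.922,-6.113) [heading=352, draw]
FD 3: (15.922,-6.113) -> (18.893,-6.531) [heading=352, draw]
FD 12: (18.893,-6.531) -> (30.776,-8.201) [heading=352, draw]
Final: pos=(30.776,-8.201), heading=352, 3 segment(s) drawn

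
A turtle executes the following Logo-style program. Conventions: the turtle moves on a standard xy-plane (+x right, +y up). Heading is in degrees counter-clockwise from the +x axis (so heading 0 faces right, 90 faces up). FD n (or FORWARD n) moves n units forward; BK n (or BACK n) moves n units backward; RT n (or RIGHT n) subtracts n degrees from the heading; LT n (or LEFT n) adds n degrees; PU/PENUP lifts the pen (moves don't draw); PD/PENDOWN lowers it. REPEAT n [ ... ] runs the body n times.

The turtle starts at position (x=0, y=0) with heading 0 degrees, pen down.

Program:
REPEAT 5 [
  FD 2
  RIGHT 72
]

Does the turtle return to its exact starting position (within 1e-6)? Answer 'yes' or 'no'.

Answer: yes

Derivation:
Executing turtle program step by step:
Start: pos=(0,0), heading=0, pen down
REPEAT 5 [
  -- iteration 1/5 --
  FD 2: (0,0) -> (2,0) [heading=0, draw]
  RT 72: heading 0 -> 288
  -- iteration 2/5 --
  FD 2: (2,0) -> (2.618,-1.902) [heading=288, draw]
  RT 72: heading 288 -> 216
  -- iteration 3/5 --
  FD 2: (2.618,-1.902) -> (1,-3.078) [heading=216, draw]
  RT 72: heading 216 -> 144
  -- iteration 4/5 --
  FD 2: (1,-3.078) -> (-0.618,-1.902) [heading=144, draw]
  RT 72: heading 144 -> 72
  -- iteration 5/5 --
  FD 2: (-0.618,-1.902) -> (0,0) [heading=72, draw]
  RT 72: heading 72 -> 0
]
Final: pos=(0,0), heading=0, 5 segment(s) drawn

Start position: (0, 0)
Final position: (0, 0)
Distance = 0; < 1e-6 -> CLOSED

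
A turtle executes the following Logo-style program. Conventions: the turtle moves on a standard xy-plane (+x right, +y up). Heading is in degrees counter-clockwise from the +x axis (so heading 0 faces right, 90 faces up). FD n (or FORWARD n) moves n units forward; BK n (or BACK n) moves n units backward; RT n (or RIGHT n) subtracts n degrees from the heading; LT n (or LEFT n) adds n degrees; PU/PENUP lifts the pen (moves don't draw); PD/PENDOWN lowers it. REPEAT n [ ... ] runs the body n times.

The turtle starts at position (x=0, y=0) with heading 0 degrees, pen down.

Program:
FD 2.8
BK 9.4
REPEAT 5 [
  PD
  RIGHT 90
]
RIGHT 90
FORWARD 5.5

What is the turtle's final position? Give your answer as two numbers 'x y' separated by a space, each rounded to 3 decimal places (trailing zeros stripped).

Executing turtle program step by step:
Start: pos=(0,0), heading=0, pen down
FD 2.8: (0,0) -> (2.8,0) [heading=0, draw]
BK 9.4: (2.8,0) -> (-6.6,0) [heading=0, draw]
REPEAT 5 [
  -- iteration 1/5 --
  PD: pen down
  RT 90: heading 0 -> 270
  -- iteration 2/5 --
  PD: pen down
  RT 90: heading 270 -> 180
  -- iteration 3/5 --
  PD: pen down
  RT 90: heading 180 -> 90
  -- iteration 4/5 --
  PD: pen down
  RT 90: heading 90 -> 0
  -- iteration 5/5 --
  PD: pen down
  RT 90: heading 0 -> 270
]
RT 90: heading 270 -> 180
FD 5.5: (-6.6,0) -> (-12.1,0) [heading=180, draw]
Final: pos=(-12.1,0), heading=180, 3 segment(s) drawn

Answer: -12.1 0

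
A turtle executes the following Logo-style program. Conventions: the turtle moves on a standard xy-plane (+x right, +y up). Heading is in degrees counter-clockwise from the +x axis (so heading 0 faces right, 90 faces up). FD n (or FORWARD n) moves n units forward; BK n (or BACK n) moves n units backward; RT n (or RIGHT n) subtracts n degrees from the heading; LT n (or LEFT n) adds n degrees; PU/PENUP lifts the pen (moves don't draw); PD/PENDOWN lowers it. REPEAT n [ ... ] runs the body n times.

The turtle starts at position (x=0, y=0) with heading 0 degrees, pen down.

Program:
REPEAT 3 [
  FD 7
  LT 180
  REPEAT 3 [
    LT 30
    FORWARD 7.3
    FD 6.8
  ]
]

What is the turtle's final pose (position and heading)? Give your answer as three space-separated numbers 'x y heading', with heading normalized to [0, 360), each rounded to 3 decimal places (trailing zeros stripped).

Executing turtle program step by step:
Start: pos=(0,0), heading=0, pen down
REPEAT 3 [
  -- iteration 1/3 --
  FD 7: (0,0) -> (7,0) [heading=0, draw]
  LT 180: heading 0 -> 180
  REPEAT 3 [
    -- iteration 1/3 --
    LT 30: heading 180 -> 210
    FD 7.3: (7,0) -> (0.678,-3.65) [heading=210, draw]
    FD 6.8: (0.678,-3.65) -> (-5.211,-7.05) [heading=210, draw]
    -- iteration 2/3 --
    LT 30: heading 210 -> 240
    FD 7.3: (-5.211,-7.05) -> (-8.861,-13.372) [heading=240, draw]
    FD 6.8: (-8.861,-13.372) -> (-12.261,-19.261) [heading=240, draw]
    -- iteration 3/3 --
    LT 30: heading 240 -> 270
    FD 7.3: (-12.261,-19.261) -> (-12.261,-26.561) [heading=270, draw]
    FD 6.8: (-12.261,-26.561) -> (-12.261,-33.361) [heading=270, draw]
  ]
  -- iteration 2/3 --
  FD 7: (-12.261,-33.361) -> (-12.261,-40.361) [heading=270, draw]
  LT 180: heading 270 -> 90
  REPEAT 3 [
    -- iteration 1/3 --
    LT 30: heading 90 -> 120
    FD 7.3: (-12.261,-40.361) -> (-15.911,-34.039) [heading=120, draw]
    FD 6.8: (-15.911,-34.039) -> (-19.311,-28.15) [heading=120, draw]
    -- iteration 2/3 --
    LT 30: heading 120 -> 150
    FD 7.3: (-19.311,-28.15) -> (-25.633,-24.5) [heading=150, draw]
    FD 6.8: (-25.633,-24.5) -> (-31.522,-21.1) [heading=150, draw]
    -- iteration 3/3 --
    LT 30: heading 150 -> 180
    FD 7.3: (-31.522,-21.1) -> (-38.822,-21.1) [heading=180, draw]
    FD 6.8: (-38.822,-21.1) -> (-45.622,-21.1) [heading=180, draw]
  ]
  -- iteration 3/3 --
  FD 7: (-45.622,-21.1) -> (-52.622,-21.1) [heading=180, draw]
  LT 180: heading 180 -> 0
  REPEAT 3 [
    -- iteration 1/3 --
    LT 30: heading 0 -> 30
    FD 7.3: (-52.622,-21.1) -> (-46.3,-17.45) [heading=30, draw]
    FD 6.8: (-46.3,-17.45) -> (-40.411,-14.05) [heading=30, draw]
    -- iteration 2/3 --
    LT 30: heading 30 -> 60
    FD 7.3: (-40.411,-14.05) -> (-36.761,-7.728) [heading=60, draw]
    FD 6.8: (-36.761,-7.728) -> (-33.361,-1.839) [heading=60, draw]
    -- iteration 3/3 --
    LT 30: heading 60 -> 90
    FD 7.3: (-33.361,-1.839) -> (-33.361,5.461) [heading=90, draw]
    FD 6.8: (-33.361,5.461) -> (-33.361,12.261) [heading=90, draw]
  ]
]
Final: pos=(-33.361,12.261), heading=90, 21 segment(s) drawn

Answer: -33.361 12.261 90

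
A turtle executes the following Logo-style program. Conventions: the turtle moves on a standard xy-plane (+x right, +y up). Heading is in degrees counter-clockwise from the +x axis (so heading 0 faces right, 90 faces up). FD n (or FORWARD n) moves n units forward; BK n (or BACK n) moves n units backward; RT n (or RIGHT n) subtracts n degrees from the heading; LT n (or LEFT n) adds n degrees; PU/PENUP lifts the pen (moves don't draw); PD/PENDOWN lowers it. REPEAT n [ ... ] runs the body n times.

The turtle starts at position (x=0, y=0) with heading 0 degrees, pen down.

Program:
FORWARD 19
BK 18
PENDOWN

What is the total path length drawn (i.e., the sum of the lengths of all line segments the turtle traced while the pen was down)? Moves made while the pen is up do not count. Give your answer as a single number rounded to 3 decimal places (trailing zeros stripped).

Answer: 37

Derivation:
Executing turtle program step by step:
Start: pos=(0,0), heading=0, pen down
FD 19: (0,0) -> (19,0) [heading=0, draw]
BK 18: (19,0) -> (1,0) [heading=0, draw]
PD: pen down
Final: pos=(1,0), heading=0, 2 segment(s) drawn

Segment lengths:
  seg 1: (0,0) -> (19,0), length = 19
  seg 2: (19,0) -> (1,0), length = 18
Total = 37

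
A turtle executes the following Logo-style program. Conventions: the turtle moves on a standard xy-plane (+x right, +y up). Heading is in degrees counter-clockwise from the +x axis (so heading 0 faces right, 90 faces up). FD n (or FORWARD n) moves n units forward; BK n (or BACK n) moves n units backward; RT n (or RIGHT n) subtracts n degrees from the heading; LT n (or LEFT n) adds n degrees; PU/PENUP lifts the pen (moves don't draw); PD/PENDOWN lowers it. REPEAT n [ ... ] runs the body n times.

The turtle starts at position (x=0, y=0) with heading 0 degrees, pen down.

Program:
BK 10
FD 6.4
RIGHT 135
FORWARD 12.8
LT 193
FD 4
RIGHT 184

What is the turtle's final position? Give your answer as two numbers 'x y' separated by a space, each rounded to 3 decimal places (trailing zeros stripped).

Executing turtle program step by step:
Start: pos=(0,0), heading=0, pen down
BK 10: (0,0) -> (-10,0) [heading=0, draw]
FD 6.4: (-10,0) -> (-3.6,0) [heading=0, draw]
RT 135: heading 0 -> 225
FD 12.8: (-3.6,0) -> (-12.651,-9.051) [heading=225, draw]
LT 193: heading 225 -> 58
FD 4: (-12.651,-9.051) -> (-10.531,-5.659) [heading=58, draw]
RT 184: heading 58 -> 234
Final: pos=(-10.531,-5.659), heading=234, 4 segment(s) drawn

Answer: -10.531 -5.659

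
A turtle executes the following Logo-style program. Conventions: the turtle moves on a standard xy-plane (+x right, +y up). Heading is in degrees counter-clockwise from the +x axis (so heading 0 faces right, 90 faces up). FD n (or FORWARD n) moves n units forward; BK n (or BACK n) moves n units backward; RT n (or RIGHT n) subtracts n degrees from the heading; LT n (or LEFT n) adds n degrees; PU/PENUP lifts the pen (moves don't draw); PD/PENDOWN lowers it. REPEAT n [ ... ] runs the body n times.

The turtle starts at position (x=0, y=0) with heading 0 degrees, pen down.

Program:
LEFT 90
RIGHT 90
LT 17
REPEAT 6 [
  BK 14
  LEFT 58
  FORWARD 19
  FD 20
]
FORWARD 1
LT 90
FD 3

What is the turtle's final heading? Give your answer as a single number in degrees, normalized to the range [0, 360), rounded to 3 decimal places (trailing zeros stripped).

Executing turtle program step by step:
Start: pos=(0,0), heading=0, pen down
LT 90: heading 0 -> 90
RT 90: heading 90 -> 0
LT 17: heading 0 -> 17
REPEAT 6 [
  -- iteration 1/6 --
  BK 14: (0,0) -> (-13.388,-4.093) [heading=17, draw]
  LT 58: heading 17 -> 75
  FD 19: (-13.388,-4.093) -> (-8.471,14.259) [heading=75, draw]
  FD 20: (-8.471,14.259) -> (-3.294,33.578) [heading=75, draw]
  -- iteration 2/6 --
  BK 14: (-3.294,33.578) -> (-6.918,20.055) [heading=75, draw]
  LT 58: heading 75 -> 133
  FD 19: (-6.918,20.055) -> (-19.876,33.951) [heading=133, draw]
  FD 20: (-19.876,33.951) -> (-33.516,48.578) [heading=133, draw]
  -- iteration 3/6 --
  BK 14: (-33.516,48.578) -> (-23.968,38.339) [heading=133, draw]
  LT 58: heading 133 -> 191
  FD 19: (-23.968,38.339) -> (-42.619,34.713) [heading=191, draw]
  FD 20: (-42.619,34.713) -> (-62.251,30.897) [heading=191, draw]
  -- iteration 4/6 --
  BK 14: (-62.251,30.897) -> (-48.508,33.569) [heading=191, draw]
  LT 58: heading 191 -> 249
  FD 19: (-48.508,33.569) -> (-55.317,15.831) [heading=249, draw]
  FD 20: (-55.317,15.831) -> (-62.485,-2.841) [heading=249, draw]
  -- iteration 5/6 --
  BK 14: (-62.485,-2.841) -> (-57.468,10.229) [heading=249, draw]
  LT 58: heading 249 -> 307
  FD 19: (-57.468,10.229) -> (-46.033,-4.945) [heading=307, draw]
  FD 20: (-46.033,-4.945) -> (-33.997,-20.918) [heading=307, draw]
  -- iteration 6/6 --
  BK 14: (-33.997,-20.918) -> (-42.422,-9.737) [heading=307, draw]
  LT 58: heading 307 -> 5
  FD 19: (-42.422,-9.737) -> (-23.495,-8.081) [heading=5, draw]
  FD 20: (-23.495,-8.081) -> (-3.571,-6.338) [heading=5, draw]
]
FD 1: (-3.571,-6.338) -> (-2.574,-6.251) [heading=5, draw]
LT 90: heading 5 -> 95
FD 3: (-2.574,-6.251) -> (-2.836,-3.262) [heading=95, draw]
Final: pos=(-2.836,-3.262), heading=95, 20 segment(s) drawn

Answer: 95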